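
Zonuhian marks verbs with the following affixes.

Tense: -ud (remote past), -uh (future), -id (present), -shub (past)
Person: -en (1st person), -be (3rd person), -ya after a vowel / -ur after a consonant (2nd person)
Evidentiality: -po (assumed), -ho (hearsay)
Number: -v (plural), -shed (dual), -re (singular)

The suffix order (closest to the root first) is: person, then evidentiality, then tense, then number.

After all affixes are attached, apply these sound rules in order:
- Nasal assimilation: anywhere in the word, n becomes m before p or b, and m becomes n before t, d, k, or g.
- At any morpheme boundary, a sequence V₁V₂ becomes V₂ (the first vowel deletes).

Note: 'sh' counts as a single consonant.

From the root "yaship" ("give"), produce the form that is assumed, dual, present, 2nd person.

yashipurpidshed

Attach person 2nd person -ur (after consonant 'p') → yashipur.
Attach evidentiality assumed -po → yashipurpo.
Attach tense present -id → yashipurpoid.
Attach number dual -shed → yashipurpoidshed.
Nasal assimilation: no change.
Apply vowel deletion: yashipurpoidshed → yashipurpidshed.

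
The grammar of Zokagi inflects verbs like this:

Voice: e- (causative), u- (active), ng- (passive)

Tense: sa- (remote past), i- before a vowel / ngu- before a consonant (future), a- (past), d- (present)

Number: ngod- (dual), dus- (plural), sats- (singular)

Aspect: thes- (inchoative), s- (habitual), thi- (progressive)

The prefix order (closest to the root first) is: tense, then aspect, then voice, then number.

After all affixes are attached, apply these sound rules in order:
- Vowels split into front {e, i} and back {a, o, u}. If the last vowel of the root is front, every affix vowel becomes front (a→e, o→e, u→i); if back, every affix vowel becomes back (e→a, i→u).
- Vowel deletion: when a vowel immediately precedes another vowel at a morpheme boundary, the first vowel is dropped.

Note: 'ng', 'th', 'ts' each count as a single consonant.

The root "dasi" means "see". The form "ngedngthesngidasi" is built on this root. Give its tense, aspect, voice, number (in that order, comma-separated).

Segment: ngod-ng-thes-ngu-dasi.
tense: i/ngu- → future.
aspect: thes- → inchoative.
voice: ng- → passive.
number: ngod- → dual.

future, inchoative, passive, dual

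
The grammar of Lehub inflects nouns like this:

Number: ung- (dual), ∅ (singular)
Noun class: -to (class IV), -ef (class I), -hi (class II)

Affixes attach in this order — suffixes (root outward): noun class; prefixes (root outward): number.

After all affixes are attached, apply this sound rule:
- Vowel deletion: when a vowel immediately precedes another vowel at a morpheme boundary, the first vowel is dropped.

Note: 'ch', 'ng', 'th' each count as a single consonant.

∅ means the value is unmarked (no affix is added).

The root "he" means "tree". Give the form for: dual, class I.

unghef

Attach noun class class I -ef → heef.
Attach number dual ung- → ungheef.
Apply vowel deletion: ungheef → unghef.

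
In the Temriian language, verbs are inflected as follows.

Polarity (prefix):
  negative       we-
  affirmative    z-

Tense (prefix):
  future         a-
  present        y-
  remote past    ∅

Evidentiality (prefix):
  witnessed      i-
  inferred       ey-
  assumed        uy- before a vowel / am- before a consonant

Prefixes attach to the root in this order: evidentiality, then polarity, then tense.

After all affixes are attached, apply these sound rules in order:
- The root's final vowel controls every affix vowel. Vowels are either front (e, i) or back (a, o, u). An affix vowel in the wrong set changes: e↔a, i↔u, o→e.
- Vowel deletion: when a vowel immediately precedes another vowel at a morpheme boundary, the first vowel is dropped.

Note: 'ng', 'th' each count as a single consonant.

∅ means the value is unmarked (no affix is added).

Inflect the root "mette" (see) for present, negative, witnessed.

ywimette

Attach evidentiality witnessed i- → imette.
Attach polarity negative we- → weimette.
Attach tense present y- → yweimette.
Vowel harmony: no change.
Apply vowel deletion: yweimette → ywimette.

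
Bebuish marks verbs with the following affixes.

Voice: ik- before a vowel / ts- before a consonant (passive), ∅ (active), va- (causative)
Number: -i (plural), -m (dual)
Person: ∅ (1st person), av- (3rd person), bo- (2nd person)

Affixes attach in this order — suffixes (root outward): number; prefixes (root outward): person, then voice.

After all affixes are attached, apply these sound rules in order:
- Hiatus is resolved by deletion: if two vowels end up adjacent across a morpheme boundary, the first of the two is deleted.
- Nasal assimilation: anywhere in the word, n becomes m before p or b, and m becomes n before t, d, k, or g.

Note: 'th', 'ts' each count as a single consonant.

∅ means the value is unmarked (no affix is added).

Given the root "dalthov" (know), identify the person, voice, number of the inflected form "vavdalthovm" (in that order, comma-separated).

3rd person, causative, dual

Segment: va-av-dalthov-m.
person: av- → 3rd person.
voice: va- → causative.
number: -m → dual.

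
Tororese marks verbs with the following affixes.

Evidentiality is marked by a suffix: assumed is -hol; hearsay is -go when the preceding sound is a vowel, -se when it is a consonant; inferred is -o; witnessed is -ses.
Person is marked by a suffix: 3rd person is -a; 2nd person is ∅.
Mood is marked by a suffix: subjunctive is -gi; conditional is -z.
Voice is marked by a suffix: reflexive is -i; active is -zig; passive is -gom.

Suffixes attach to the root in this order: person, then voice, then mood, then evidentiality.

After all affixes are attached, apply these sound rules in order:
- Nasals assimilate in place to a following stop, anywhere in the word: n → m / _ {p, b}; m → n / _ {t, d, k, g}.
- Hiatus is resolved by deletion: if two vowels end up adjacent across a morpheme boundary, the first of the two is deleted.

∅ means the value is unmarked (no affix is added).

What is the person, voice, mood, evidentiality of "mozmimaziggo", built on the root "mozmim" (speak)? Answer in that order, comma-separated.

3rd person, active, subjunctive, inferred

Segment: mozmim-a-zig-gi-o.
person: -a → 3rd person.
voice: -zig → active.
mood: -gi → subjunctive.
evidentiality: -o → inferred.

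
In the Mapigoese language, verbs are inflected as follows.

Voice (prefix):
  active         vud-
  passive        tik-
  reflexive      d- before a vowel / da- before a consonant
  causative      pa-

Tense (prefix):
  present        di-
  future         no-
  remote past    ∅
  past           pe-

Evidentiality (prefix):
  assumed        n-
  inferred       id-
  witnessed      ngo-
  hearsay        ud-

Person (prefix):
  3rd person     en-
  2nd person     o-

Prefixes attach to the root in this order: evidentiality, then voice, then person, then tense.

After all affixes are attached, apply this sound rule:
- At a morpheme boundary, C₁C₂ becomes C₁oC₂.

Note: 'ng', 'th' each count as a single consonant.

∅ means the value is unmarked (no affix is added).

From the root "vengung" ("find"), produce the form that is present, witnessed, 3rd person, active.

Attach evidentiality witnessed ngo- → ngovengung.
Attach voice active vud- → vudngovengung.
Attach person 3rd person en- → envudngovengung.
Attach tense present di- → dienvudngovengung.
Apply epenthesis: dienvudngovengung → dienovudongovengung.

dienovudongovengung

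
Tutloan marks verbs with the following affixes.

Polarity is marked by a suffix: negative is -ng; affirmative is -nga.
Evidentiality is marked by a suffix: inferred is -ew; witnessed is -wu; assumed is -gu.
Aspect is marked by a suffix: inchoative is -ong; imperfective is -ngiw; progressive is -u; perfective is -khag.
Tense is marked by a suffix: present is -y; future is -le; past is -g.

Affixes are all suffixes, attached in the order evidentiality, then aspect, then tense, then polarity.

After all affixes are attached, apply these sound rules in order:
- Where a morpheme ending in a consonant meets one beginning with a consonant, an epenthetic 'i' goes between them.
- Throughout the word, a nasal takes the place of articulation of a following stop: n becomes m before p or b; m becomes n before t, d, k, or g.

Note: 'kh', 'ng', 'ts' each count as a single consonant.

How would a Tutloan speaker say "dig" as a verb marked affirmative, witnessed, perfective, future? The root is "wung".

wungiwukhagilenga

Attach evidentiality witnessed -wu → wungwu.
Attach aspect perfective -khag → wungwukhag.
Attach tense future -le → wungwukhagle.
Attach polarity affirmative -nga → wungwukhaglenga.
Apply epenthesis: wungwukhaglenga → wungiwukhagilenga.
Nasal assimilation: no change.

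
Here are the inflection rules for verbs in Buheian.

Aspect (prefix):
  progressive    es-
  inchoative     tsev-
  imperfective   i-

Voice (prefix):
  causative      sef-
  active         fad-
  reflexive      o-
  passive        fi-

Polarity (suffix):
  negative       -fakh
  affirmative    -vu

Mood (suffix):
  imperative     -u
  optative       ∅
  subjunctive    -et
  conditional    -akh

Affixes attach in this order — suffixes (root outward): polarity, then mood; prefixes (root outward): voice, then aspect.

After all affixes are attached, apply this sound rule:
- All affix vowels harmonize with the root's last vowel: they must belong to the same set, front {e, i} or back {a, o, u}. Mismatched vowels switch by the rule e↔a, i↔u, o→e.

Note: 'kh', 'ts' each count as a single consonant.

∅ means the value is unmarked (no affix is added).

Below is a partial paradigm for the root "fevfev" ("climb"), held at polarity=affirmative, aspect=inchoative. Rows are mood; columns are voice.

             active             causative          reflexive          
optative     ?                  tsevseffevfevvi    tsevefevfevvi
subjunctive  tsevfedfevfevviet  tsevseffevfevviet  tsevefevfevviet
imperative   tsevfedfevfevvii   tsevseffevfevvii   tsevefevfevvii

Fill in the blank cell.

Attach voice active fad- → fadfevfev.
Attach polarity affirmative -vu → fadfevfevvu.
Attach aspect inchoative tsev- → tsevfadfevfevvu.
mood = optative: zero marking, form stays tsevfadfevfevvu.
Apply vowel harmony: tsevfadfevfevvu → tsevfedfevfevvi.

tsevfedfevfevvi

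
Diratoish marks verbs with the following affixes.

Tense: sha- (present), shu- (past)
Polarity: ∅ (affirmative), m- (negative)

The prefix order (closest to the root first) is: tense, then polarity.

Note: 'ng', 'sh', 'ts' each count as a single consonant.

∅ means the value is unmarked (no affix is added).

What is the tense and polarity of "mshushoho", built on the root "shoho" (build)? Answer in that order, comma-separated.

past, negative

Segment: m-shu-shoho.
tense: shu- → past.
polarity: m- → negative.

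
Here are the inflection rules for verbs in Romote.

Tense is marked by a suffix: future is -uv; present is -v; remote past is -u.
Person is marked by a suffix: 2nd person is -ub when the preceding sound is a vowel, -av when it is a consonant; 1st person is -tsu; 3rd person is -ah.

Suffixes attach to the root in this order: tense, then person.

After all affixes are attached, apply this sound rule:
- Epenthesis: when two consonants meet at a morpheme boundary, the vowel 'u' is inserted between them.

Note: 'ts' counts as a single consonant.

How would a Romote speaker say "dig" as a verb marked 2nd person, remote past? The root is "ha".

Attach tense remote past -u → hau.
Attach person 2nd person -ub (after vowel 'u') → hauub.
Epenthesis: no change.

hauub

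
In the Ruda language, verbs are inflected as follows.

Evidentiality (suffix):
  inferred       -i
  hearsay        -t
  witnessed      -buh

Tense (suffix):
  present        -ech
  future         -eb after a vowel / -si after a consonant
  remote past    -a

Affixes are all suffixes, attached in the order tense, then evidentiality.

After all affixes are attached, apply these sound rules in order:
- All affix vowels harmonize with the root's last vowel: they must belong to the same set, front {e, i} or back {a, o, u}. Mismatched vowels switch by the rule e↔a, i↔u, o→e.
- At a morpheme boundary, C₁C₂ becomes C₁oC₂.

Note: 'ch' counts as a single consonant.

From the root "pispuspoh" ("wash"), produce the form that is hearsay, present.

Attach tense present -ech → pispuspohech.
Attach evidentiality hearsay -t → pispuspohecht.
Apply vowel harmony: pispuspohecht → pispuspohacht.
Apply epenthesis: pispuspohacht → pispuspohachot.

pispuspohachot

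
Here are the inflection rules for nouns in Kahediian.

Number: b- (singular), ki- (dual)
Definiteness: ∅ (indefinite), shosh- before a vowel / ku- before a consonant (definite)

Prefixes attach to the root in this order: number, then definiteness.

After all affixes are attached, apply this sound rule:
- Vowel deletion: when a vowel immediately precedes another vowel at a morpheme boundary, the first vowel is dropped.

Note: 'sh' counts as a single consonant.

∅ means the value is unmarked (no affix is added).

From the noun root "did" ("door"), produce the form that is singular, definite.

kubdid

Attach number singular b- → bdid.
Attach definiteness definite ku- (before consonant 'b') → kubdid.
Vowel deletion: no change.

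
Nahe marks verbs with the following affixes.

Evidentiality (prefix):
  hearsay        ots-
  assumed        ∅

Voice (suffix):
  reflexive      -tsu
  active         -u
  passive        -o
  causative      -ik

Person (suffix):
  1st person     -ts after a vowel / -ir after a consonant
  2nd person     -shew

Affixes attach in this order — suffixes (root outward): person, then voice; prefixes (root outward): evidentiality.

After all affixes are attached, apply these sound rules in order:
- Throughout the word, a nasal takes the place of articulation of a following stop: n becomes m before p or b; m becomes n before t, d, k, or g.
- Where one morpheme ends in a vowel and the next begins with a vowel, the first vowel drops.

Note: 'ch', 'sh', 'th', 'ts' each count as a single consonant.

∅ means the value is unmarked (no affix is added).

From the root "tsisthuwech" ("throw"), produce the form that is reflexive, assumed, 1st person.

Attach person 1st person -ir (after consonant 'ch') → tsisthuwechir.
evidentiality = assumed: zero marking, form stays tsisthuwechir.
Attach voice reflexive -tsu → tsisthuwechirtsu.
Nasal assimilation: no change.
Vowel deletion: no change.

tsisthuwechirtsu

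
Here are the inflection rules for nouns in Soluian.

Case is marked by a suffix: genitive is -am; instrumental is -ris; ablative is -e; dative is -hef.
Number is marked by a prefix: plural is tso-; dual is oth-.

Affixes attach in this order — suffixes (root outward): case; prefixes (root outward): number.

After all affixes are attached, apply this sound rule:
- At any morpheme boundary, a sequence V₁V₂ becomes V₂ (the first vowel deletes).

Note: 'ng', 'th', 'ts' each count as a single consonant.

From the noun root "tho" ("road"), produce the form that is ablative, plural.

tsothe

Attach case ablative -e → thoe.
Attach number plural tso- → tsothoe.
Apply vowel deletion: tsothoe → tsothe.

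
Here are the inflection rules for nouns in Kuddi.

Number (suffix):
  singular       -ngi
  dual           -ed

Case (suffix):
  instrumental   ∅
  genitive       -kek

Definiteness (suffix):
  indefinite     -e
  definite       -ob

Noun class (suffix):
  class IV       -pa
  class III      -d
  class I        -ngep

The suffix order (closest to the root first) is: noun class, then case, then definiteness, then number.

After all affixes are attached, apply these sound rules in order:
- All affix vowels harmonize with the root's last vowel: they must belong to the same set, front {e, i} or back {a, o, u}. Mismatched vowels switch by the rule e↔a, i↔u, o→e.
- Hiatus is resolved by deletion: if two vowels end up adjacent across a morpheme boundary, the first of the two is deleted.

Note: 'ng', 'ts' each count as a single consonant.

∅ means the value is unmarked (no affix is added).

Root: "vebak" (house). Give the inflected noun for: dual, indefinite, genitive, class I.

vebakngapkakad

Attach noun class class I -ngep → vebakngep.
Attach case genitive -kek → vebakngepkek.
Attach definiteness indefinite -e → vebakngepkeke.
Attach number dual -ed → vebakngepkekeed.
Apply vowel harmony: vebakngepkekeed → vebakngapkakaad.
Apply vowel deletion: vebakngapkakaad → vebakngapkakad.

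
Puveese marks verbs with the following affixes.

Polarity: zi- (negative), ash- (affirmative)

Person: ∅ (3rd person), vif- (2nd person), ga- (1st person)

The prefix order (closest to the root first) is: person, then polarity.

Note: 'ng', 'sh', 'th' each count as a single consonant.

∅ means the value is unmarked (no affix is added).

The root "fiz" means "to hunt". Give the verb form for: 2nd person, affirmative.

ashviffiz

Attach person 2nd person vif- → viffiz.
Attach polarity affirmative ash- → ashviffiz.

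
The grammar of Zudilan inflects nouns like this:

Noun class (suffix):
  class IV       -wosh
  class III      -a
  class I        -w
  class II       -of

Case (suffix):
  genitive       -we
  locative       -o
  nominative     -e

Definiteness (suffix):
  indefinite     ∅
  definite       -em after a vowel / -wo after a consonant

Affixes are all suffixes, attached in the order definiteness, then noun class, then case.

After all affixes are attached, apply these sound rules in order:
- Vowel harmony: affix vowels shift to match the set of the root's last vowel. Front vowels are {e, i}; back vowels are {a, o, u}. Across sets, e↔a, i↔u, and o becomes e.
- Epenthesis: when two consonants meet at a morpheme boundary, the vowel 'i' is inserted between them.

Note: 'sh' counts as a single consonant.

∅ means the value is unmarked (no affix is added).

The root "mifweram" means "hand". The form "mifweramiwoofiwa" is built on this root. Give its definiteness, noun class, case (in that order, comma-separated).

Segment: mifweram-wo-of-we.
definiteness: -em/wo → definite.
noun class: -of → class II.
case: -we → genitive.

definite, class II, genitive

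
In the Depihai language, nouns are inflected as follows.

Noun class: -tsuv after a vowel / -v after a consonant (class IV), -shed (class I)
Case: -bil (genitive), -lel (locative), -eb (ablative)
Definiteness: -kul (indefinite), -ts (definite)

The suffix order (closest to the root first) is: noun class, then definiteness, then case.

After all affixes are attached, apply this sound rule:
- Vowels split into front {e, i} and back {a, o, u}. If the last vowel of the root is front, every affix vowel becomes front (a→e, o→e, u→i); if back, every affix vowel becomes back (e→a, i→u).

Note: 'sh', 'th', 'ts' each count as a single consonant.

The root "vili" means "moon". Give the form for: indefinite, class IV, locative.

vilitsivkillel

Attach noun class class IV -tsuv (after vowel 'i') → vilitsuv.
Attach definiteness indefinite -kul → vilitsuvkul.
Attach case locative -lel → vilitsuvkullel.
Apply vowel harmony: vilitsuvkullel → vilitsivkillel.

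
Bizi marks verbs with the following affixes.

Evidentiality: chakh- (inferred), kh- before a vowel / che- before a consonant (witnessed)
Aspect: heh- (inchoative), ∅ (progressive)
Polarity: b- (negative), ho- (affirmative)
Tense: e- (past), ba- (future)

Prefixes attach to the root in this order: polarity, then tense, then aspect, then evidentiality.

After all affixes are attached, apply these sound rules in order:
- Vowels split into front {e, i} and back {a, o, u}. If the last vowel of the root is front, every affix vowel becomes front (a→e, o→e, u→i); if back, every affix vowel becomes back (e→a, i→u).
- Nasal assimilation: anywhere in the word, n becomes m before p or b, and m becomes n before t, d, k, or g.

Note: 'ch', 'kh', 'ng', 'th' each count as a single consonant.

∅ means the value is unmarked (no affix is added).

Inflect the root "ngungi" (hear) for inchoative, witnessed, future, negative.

Attach polarity negative b- → bngungi.
Attach tense future ba- → babngungi.
Attach aspect inchoative heh- → hehbabngungi.
Attach evidentiality witnessed che- (before consonant 'h') → chehehbabngungi.
Apply vowel harmony: chehehbabngungi → chehehbebngungi.
Nasal assimilation: no change.

chehehbebngungi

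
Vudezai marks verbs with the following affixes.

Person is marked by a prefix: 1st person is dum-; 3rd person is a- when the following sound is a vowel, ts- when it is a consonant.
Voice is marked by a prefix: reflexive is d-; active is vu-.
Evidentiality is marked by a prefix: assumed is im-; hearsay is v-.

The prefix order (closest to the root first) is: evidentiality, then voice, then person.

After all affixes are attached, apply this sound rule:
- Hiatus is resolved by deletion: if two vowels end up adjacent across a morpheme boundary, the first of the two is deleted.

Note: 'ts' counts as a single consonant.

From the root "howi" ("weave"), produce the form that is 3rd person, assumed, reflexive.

tsdimhowi

Attach evidentiality assumed im- → imhowi.
Attach voice reflexive d- → dimhowi.
Attach person 3rd person ts- (before consonant 'd') → tsdimhowi.
Vowel deletion: no change.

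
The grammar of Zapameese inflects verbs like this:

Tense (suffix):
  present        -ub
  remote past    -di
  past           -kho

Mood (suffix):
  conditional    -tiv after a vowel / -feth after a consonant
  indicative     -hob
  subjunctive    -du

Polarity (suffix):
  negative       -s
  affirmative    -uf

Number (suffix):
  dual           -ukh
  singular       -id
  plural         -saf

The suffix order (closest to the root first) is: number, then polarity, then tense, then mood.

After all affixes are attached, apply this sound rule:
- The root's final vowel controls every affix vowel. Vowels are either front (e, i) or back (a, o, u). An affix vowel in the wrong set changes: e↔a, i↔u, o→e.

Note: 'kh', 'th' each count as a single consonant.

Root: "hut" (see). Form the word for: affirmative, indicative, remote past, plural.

hutsafufduhob

Attach number plural -saf → hutsaf.
Attach polarity affirmative -uf → hutsafuf.
Attach tense remote past -di → hutsafufdi.
Attach mood indicative -hob → hutsafufdihob.
Apply vowel harmony: hutsafufdihob → hutsafufduhob.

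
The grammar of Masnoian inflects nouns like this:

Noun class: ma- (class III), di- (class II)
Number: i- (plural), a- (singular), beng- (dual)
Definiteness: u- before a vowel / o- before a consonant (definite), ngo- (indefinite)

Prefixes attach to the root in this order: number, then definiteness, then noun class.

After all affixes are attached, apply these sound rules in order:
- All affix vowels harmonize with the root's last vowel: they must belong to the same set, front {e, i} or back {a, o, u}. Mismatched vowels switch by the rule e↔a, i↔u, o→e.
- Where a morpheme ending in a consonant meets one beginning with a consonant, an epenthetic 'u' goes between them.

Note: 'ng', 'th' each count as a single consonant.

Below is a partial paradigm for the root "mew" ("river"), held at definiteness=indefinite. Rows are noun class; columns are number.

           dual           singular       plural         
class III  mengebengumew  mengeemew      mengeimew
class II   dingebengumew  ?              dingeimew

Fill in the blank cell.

dingeemew

Attach number singular a- → amew.
Attach definiteness indefinite ngo- → ngoamew.
Attach noun class class II di- → dingoamew.
Apply vowel harmony: dingoamew → dingeemew.
Epenthesis: no change.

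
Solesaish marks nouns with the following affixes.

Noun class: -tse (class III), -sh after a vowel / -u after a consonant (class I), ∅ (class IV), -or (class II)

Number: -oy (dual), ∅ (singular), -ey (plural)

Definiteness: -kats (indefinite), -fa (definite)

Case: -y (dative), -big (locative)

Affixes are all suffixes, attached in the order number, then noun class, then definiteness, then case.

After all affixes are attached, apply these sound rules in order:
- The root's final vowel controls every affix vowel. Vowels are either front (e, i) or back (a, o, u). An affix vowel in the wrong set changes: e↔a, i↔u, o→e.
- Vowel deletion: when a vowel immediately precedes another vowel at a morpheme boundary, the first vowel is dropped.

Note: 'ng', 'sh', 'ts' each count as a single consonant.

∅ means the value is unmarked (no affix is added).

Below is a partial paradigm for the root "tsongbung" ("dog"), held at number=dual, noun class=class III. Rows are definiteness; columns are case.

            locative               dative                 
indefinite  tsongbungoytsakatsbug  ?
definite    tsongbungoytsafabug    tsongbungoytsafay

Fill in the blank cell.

Attach number dual -oy → tsongbungoy.
Attach noun class class III -tse → tsongbungoytse.
Attach definiteness indefinite -kats → tsongbungoytsekats.
Attach case dative -y → tsongbungoytsekatsy.
Apply vowel harmony: tsongbungoytsekatsy → tsongbungoytsakatsy.
Vowel deletion: no change.

tsongbungoytsakatsy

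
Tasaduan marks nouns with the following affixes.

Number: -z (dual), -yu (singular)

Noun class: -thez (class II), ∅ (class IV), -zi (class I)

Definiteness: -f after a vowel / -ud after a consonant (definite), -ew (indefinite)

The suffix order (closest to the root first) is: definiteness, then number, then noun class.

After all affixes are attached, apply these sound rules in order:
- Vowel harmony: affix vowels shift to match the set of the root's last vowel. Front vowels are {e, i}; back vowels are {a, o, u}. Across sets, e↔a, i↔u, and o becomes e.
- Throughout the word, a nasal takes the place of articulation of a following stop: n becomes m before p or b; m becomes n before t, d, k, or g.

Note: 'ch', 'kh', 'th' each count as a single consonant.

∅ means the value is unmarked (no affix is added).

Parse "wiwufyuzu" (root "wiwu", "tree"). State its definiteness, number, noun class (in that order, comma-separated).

definite, singular, class I

Segment: wiwu-f-yu-zi.
definiteness: -f/ud → definite.
number: -yu → singular.
noun class: -zi → class I.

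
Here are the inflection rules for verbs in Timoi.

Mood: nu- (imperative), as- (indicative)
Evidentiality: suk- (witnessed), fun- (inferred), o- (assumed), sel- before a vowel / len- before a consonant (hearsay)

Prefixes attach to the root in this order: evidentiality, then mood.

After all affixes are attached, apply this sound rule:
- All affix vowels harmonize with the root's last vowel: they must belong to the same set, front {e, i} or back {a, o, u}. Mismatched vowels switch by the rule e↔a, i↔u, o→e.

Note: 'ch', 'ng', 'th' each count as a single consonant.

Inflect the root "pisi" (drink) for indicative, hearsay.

eslenpisi

Attach evidentiality hearsay len- (before consonant 'p') → lenpisi.
Attach mood indicative as- → aslenpisi.
Apply vowel harmony: aslenpisi → eslenpisi.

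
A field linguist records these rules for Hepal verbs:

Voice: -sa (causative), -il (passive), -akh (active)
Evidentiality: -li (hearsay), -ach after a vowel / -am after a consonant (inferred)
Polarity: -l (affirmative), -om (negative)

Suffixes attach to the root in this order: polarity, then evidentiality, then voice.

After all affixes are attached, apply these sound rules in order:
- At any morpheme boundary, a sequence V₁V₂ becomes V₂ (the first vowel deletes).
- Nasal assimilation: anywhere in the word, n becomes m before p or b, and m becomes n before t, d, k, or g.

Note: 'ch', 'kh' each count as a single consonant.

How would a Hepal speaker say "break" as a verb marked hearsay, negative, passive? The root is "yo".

yomlil

Attach polarity negative -om → yoom.
Attach evidentiality hearsay -li → yoomli.
Attach voice passive -il → yoomliil.
Apply vowel deletion: yoomliil → yomlil.
Nasal assimilation: no change.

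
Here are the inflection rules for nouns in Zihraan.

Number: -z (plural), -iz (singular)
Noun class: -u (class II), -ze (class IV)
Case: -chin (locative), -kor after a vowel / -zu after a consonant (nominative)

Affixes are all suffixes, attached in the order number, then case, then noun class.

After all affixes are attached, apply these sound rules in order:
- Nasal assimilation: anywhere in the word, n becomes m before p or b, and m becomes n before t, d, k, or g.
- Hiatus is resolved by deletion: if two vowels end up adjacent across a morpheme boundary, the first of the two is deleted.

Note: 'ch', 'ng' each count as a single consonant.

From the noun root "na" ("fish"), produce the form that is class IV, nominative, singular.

nizzuze

Attach number singular -iz → naiz.
Attach case nominative -zu (after consonant 'z') → naizzu.
Attach noun class class IV -ze → naizzuze.
Nasal assimilation: no change.
Apply vowel deletion: naizzuze → nizzuze.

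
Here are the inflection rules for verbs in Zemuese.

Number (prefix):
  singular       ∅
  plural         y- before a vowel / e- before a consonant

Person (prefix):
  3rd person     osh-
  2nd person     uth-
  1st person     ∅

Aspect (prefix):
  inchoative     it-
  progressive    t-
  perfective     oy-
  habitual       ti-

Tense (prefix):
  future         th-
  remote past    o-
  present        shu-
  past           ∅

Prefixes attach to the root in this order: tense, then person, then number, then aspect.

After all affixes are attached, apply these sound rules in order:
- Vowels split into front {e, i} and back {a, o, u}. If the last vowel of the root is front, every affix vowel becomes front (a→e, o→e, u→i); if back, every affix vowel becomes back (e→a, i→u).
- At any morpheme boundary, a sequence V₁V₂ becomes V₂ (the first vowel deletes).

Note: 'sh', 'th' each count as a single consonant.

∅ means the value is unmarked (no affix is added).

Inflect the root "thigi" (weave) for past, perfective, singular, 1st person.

tense = past: zero marking, form stays thigi.
person = 1st person: zero marking, form stays thigi.
number = singular: zero marking, form stays thigi.
Attach aspect perfective oy- → oythigi.
Apply vowel harmony: oythigi → eythigi.
Vowel deletion: no change.

eythigi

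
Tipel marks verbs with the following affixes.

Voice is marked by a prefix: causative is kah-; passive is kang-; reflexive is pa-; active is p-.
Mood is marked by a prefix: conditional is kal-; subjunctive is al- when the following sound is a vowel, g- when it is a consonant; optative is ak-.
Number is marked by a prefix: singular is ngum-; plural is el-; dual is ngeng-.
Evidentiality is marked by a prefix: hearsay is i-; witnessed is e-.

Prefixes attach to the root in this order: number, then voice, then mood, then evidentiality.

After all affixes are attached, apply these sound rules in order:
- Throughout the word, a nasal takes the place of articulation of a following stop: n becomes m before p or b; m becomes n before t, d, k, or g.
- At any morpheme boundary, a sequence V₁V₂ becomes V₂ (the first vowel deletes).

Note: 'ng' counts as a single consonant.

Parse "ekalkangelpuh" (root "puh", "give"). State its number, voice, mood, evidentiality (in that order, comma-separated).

plural, passive, conditional, witnessed

Segment: e-kal-kang-el-puh.
number: el- → plural.
voice: kang- → passive.
mood: kal- → conditional.
evidentiality: e- → witnessed.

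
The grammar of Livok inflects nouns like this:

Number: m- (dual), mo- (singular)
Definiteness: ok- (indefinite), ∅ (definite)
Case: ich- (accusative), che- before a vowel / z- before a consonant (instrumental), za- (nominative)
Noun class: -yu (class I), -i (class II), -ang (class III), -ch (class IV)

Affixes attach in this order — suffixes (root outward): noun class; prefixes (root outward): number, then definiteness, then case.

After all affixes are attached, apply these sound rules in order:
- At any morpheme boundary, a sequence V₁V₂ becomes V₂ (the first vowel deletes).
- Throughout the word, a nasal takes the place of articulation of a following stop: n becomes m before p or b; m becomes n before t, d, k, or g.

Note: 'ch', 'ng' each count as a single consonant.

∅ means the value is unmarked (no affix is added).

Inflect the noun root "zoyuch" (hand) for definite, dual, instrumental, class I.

Attach number dual m- → mzoyuch.
Attach noun class class I -yu → mzoyuchyu.
definiteness = definite: zero marking, form stays mzoyuchyu.
Attach case instrumental z- (before consonant 'm') → zmzoyuchyu.
Vowel deletion: no change.
Nasal assimilation: no change.

zmzoyuchyu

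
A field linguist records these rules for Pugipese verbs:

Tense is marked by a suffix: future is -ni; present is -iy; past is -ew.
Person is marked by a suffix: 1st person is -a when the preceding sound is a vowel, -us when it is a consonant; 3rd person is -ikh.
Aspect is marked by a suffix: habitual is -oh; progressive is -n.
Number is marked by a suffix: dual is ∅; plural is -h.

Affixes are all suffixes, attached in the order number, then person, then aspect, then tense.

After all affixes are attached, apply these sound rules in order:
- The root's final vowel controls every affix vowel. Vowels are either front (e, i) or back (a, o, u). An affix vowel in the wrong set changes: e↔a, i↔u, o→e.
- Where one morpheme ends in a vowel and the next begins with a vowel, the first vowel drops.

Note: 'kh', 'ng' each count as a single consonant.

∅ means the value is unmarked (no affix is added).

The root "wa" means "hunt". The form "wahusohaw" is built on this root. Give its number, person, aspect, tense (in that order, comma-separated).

Segment: wa-h-us-oh-ew.
number: -h → plural.
person: -a/us → 1st person.
aspect: -oh → habitual.
tense: -ew → past.

plural, 1st person, habitual, past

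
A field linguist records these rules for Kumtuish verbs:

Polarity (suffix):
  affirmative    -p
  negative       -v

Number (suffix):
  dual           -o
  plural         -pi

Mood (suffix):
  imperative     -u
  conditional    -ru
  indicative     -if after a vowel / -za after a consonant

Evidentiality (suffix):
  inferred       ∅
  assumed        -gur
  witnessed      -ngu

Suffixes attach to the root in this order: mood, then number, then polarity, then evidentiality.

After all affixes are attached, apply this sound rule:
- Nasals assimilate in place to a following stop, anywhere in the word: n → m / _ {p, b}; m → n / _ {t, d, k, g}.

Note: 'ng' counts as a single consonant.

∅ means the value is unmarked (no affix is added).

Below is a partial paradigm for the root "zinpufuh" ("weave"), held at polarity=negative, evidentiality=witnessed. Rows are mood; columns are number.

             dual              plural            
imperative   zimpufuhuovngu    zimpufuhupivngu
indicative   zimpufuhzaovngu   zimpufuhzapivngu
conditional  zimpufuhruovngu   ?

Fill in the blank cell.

zimpufuhrupivngu

Attach mood conditional -ru → zinpufuhru.
Attach number plural -pi → zinpufuhrupi.
Attach polarity negative -v → zinpufuhrupiv.
Attach evidentiality witnessed -ngu → zinpufuhrupivngu.
Apply nasal assimilation: zinpufuhrupivngu → zimpufuhrupivngu.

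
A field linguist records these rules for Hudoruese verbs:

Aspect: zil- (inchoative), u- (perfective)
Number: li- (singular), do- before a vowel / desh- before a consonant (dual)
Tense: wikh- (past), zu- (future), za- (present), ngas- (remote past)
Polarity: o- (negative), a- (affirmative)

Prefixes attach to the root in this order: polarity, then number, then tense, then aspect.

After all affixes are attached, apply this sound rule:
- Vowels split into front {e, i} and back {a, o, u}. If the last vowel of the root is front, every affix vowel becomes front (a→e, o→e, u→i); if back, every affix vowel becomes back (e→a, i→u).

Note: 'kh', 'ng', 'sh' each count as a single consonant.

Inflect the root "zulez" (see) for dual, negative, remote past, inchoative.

zilngesdeezulez

Attach polarity negative o- → ozulez.
Attach number dual do- (before vowel 'o') → doozulez.
Attach tense remote past ngas- → ngasdoozulez.
Attach aspect inchoative zil- → zilngasdoozulez.
Apply vowel harmony: zilngasdoozulez → zilngesdeezulez.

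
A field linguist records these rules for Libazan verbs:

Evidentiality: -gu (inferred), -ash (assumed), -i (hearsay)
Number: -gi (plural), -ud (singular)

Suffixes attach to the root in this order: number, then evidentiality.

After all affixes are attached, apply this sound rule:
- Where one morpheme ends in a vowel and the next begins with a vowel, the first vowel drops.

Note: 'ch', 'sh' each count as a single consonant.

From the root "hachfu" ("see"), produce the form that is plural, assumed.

Attach number plural -gi → hachfugi.
Attach evidentiality assumed -ash → hachfugiash.
Apply vowel deletion: hachfugiash → hachfugash.

hachfugash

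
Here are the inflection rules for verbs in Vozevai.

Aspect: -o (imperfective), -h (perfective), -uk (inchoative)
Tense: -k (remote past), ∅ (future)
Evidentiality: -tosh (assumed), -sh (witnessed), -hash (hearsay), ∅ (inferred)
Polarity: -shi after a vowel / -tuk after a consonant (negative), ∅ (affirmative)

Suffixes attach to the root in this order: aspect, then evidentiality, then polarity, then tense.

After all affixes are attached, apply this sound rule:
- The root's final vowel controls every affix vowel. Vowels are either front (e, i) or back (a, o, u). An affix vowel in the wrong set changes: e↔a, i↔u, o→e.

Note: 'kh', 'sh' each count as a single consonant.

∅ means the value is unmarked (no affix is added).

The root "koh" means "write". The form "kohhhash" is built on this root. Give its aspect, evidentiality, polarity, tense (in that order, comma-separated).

Segment: koh-h-hash.
aspect: -h → perfective.
evidentiality: -hash → hearsay.
polarity: ∅ → affirmative.
tense: ∅ → future.

perfective, hearsay, affirmative, future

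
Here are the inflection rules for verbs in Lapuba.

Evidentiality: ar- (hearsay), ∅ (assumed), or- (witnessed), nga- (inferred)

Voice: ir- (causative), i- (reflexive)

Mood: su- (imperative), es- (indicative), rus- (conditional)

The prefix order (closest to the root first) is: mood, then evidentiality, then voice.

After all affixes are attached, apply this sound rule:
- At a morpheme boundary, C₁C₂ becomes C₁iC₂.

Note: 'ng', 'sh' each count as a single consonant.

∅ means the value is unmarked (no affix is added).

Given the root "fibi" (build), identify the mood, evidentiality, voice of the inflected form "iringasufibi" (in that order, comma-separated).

Segment: ir-nga-su-fibi.
mood: su- → imperative.
evidentiality: nga- → inferred.
voice: ir- → causative.

imperative, inferred, causative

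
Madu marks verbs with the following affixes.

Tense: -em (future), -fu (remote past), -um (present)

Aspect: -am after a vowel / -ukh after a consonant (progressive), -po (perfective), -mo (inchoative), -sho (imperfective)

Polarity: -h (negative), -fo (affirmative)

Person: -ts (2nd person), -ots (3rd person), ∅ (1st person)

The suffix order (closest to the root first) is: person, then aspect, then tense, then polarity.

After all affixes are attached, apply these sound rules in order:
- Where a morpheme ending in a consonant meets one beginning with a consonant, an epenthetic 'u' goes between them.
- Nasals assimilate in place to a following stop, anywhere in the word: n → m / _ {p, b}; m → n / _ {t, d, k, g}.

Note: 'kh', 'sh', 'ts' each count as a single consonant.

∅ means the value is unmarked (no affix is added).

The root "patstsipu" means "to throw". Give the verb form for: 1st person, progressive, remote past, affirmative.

person = 1st person: zero marking, form stays patstsipu.
Attach aspect progressive -am (after vowel 'u') → patstsipuam.
Attach tense remote past -fu → patstsipuamfu.
Attach polarity affirmative -fo → patstsipuamfufo.
Apply epenthesis: patstsipuamfufo → patstsipuamufufo.
Nasal assimilation: no change.

patstsipuamufufo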